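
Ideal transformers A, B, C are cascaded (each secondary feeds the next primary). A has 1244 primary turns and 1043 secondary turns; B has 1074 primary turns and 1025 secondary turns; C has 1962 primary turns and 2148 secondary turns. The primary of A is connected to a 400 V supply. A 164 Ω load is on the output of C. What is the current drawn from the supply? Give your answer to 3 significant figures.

I_supply ≈ 1.87 A

Secondary of A: V = 400.00 × 1043/1244 = 335.37 V.
Secondary of B: V = 335.37 × 1025/1074 = 320.07 V.
Secondary of C: V = 320.07 × 2148/1962 = 350.41 V.
I_load = 350.41/164 = 2.1367 A, so P_out = 350.41 × 2.1367 = 748.71 W.
All ideal ⇒ P_in = P_out, so I_supply = 748.71/400 = 1.87 A.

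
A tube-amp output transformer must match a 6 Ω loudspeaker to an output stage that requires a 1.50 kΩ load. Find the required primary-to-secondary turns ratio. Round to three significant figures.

Z_p/Z_s = (N_p/N_s)², so N_p/N_s = √(1500/6) = √250 = 15.8.

N_p/N_s ≈ 15.8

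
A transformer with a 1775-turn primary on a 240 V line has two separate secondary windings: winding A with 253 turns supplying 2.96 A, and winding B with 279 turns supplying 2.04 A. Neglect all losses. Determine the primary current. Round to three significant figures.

V_A = 240 × 253/1775 = 34.208 V; V_B = 240 × 279/1775 = 37.724 V.
P_out = V_A I_A + V_B I_B = 34.208×2.96 + 37.724×2.04 = 101.26 + 76.957 = 178.21 W.
Ideal ⇒ P_in = P_out, so I_p = P_out/V_p = 178.21/240 = 0.743 A.

I_p ≈ 0.743 A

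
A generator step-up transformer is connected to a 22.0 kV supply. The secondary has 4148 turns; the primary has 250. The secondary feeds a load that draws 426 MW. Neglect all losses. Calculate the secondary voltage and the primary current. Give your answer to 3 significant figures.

V_s ≈ 365000 V, I_p ≈ 19400 A

V_s = V_p × N_s/N_p = 22000 × 4148/250 = 365020 V.
I_s = P/V_s = 4.26×10^8/365020 = 1167.0 A.
I_p = I_s × N_s/N_p = 1167.0 × 4148/250 = 19400 A.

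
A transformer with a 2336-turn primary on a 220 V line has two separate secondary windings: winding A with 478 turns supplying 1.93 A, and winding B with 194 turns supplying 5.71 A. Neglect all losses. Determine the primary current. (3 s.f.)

V_A = 220 × 478/2336 = 45.017 V; V_B = 220 × 194/2336 = 18.271 V.
P_out = V_A I_A + V_B I_B = 45.017×1.93 + 18.271×5.71 = 86.883 + 104.32 = 191.21 W.
Ideal ⇒ P_in = P_out, so I_p = P_out/V_p = 191.21/220 = 0.869 A.

I_p ≈ 0.869 A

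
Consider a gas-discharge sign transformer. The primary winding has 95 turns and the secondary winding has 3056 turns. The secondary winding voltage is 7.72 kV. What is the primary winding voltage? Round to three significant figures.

V_p/V_s = N_p/N_s, so V_p = 7720 × 95/3056 = 240 V.

V_p ≈ 240 V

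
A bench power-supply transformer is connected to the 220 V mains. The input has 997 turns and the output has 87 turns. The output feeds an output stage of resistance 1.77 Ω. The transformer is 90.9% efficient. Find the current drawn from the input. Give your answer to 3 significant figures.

V_out = 220 × 87/997 = 19.198 V.
I_out = V_out/R = 19.198/1.77 = 10.846 A.
P_out = V_out I_out = 19.198 × 10.846 = 208.22 W.
P_in = P_out/η = 208.22/0.909 = 229.06 W.
I_in = P_in/V_in = 229.06/220 = 1.04 A.

I_in ≈ 1.04 A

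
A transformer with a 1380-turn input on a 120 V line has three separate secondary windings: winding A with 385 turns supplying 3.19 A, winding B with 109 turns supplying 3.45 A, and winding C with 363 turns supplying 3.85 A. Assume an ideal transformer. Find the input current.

I_in ≈ 2.18 A

V_A = 120 × 385/1380 = 33.478 V; V_B = 120 × 109/1380 = 9.4783 V; V_C = 120 × 363/1380 = 31.565 V.
P_out = V_A I_A + V_B I_B + V_C I_C = 33.478×3.19 + 9.4783×3.45 + 31.565×3.85 = 106.80 + 32.700 + 121.53 = 261.02 W.
Ideal ⇒ P_in = P_out, so I_in = P_out/V_in = 261.02/120 = 2.18 A.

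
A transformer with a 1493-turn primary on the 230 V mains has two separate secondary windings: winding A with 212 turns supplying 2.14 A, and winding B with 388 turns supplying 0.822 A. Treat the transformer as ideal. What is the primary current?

V_A = 230 × 212/1493 = 32.659 V; V_B = 230 × 388/1493 = 59.772 V.
P_out = V_A I_A + V_B I_B = 32.659×2.14 + 59.772×0.822 = 69.890 + 49.133 = 119.02 W.
Ideal ⇒ P_in = P_out, so I_p = P_out/V_p = 119.02/230 = 0.517 A.

I_p ≈ 0.517 A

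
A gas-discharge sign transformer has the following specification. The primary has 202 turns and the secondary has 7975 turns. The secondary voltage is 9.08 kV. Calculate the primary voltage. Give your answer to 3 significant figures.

V_p/V_s = N_p/N_s, so V_p = 9080 × 202/7975 = 230 V.

V_p ≈ 230 V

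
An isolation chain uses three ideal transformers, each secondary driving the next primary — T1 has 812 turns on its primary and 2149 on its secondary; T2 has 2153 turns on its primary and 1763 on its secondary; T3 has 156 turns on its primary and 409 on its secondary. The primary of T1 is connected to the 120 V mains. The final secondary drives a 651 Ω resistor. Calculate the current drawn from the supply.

Secondary of T1: V = 120.00 × 2149/812 = 317.59 V.
Secondary of T2: V = 317.59 × 1763/2153 = 260.06 V.
Secondary of T3: V = 260.06 × 409/156 = 681.82 V.
I_load = 681.82/651 = 1.0473 A, so P_out = 681.82 × 1.0473 = 714.10 W.
All ideal ⇒ P_in = P_out, so I_supply = 714.10/120 = 5.95 A.

I_supply ≈ 5.95 A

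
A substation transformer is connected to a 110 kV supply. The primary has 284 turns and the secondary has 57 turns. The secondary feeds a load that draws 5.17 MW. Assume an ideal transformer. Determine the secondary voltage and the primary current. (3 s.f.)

V_s = V_p × N_s/N_p = 110000 × 57/284 = 22077 V.
I_s = P/V_s = 5.17×10^6/22077 = 234.18 A.
I_p = I_s × N_s/N_p = 234.18 × 57/284 = 47.0 A.

V_s ≈ 22100 V, I_p ≈ 47.0 A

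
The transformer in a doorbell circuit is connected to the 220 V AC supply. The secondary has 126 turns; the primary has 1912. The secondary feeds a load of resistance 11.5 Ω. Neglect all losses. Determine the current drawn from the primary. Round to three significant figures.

V_s = V_p × N_s/N_p = 220 × 126/1912 = 14.498 V.
I_s = V_s/R = 14.498/11.5 = 1.2607 A.
For an ideal transformer I_p N_p = I_s N_s, so I_p = 1.2607 × 126/1912 = 0.0831 A.

I_p ≈ 0.0831 A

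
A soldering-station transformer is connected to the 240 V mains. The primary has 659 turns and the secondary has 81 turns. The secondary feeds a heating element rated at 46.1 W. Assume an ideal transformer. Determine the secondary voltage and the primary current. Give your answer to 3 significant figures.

V_s ≈ 29.5 V, I_p ≈ 0.192 A

V_s = V_p × N_s/N_p = 240 × 81/659 = 29.499 V.
I_s = P/V_s = 46.1/29.499 = 1.5628 A.
I_p = I_s × N_s/N_p = 1.5628 × 81/659 = 0.192 A.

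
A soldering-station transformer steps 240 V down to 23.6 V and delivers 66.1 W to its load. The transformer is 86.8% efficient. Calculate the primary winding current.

P_in = P_out/η = 66.1/0.868 = 76.152 W.
I_p = P_in/V_p = 76.152/240 = 0.317 A.

I_p ≈ 0.317 A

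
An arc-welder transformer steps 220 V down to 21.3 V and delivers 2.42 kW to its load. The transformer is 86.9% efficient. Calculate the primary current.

P_in = P_out/η = 2420/0.869 = 2784.8 W.
I_p = P_in/V_p = 2784.8/220 = 12.7 A.

I_p ≈ 12.7 A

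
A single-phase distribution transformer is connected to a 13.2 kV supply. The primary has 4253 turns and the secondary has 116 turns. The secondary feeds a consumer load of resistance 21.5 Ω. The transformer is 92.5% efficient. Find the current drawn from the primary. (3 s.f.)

V_s = 13200 × 116/4253 = 360.03 V.
I_s = V_s/R = 360.03/21.5 = 16.745 A.
P_out = V_s I_s = 360.03 × 16.745 = 6028.9 W.
P_in = P_out/η = 6028.9/0.925 = 6517.7 W.
I_p = P_in/V_p = 6517.7/13200 = 0.494 A.

I_p ≈ 0.494 A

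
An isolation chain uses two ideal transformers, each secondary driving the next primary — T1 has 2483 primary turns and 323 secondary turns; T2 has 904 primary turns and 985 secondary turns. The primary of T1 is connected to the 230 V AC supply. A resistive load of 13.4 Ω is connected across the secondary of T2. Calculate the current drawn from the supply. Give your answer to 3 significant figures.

After T1: V = 230.00 × 323/2483 = 29.919 V.
After T2: V = 29.919 × 985/904 = 32.600 V.
I_load = 32.600/13.4 = 2.4329 A, so P_out = 32.600 × 2.4329 = 79.312 W.
All ideal ⇒ P_in = P_out, so I_supply = 79.312/230 = 0.345 A.

I_supply ≈ 0.345 A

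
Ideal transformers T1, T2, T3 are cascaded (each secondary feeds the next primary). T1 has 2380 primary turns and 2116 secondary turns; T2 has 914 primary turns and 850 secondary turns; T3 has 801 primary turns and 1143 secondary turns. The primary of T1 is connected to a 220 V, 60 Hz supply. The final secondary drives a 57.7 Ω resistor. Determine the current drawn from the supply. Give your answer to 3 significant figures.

I_supply ≈ 5.31 A

Secondary of T1: V = 220.00 × 2116/2380 = 195.60 V.
Secondary of T2: V = 195.60 × 850/914 = 181.90 V.
Secondary of T3: V = 181.90 × 1143/801 = 259.57 V.
I_load = 259.57/57.7 = 4.4985 A, so P_out = 259.57 × 4.4985 = 1167.7 W.
All ideal ⇒ P_in = P_out, so I_supply = 1167.7/220 = 5.31 A.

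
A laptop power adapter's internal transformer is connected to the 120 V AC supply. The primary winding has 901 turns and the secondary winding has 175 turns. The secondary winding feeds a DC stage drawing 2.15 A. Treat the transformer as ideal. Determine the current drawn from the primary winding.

For an ideal transformer I_p N_p = I_s N_s, so I_p = 2.15 × 175/901 = 0.418 A.

I_p ≈ 0.418 A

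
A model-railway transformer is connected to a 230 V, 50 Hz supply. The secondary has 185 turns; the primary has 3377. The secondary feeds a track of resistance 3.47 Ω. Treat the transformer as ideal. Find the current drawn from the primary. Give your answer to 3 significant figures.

I_p ≈ 0.199 A

V_s = V_p × N_s/N_p = 230 × 185/3377 = 12.600 V.
I_s = V_s/R = 12.600/3.47 = 3.6311 A.
For an ideal transformer I_p N_p = I_s N_s, so I_p = 3.6311 × 185/3377 = 0.199 A.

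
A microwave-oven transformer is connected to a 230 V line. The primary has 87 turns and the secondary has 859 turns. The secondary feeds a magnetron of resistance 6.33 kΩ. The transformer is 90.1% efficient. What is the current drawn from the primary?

V_s = 230 × 859/87 = 2270.9 V.
I_s = V_s/R = 2270.9/6330 = 0.35876 A.
P_out = V_s I_s = 2270.9 × 0.35876 = 814.70 W.
P_in = P_out/η = 814.70/0.901 = 904.22 W.
I_p = P_in/V_p = 904.22/230 = 3.93 A.

I_p ≈ 3.93 A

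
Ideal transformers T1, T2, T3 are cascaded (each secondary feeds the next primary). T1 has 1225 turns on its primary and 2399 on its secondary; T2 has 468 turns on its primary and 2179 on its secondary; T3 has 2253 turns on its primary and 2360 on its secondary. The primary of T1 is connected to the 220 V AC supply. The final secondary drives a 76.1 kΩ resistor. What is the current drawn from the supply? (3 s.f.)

After T1: V = 220.00 × 2399/1225 = 430.84 V.
After T2: V = 430.84 × 2179/468 = 2006.0 V.
After T3: V = 2006.0 × 2360/2253 = 2101.3 V.
I_load = 2101.3/76100 = 0.027612 A, so P_out = 2101.3 × 0.027612 = 58.019 W.
All ideal ⇒ P_in = P_out, so I_supply = 58.019/220 = 0.264 A.

I_supply ≈ 0.264 A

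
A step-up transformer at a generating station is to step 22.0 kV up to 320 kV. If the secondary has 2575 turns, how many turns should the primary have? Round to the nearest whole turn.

N_p = 177 turns

N_p/N_s = V_p/V_s, so N_p = 2575 × 22000/320000 = 177.0 ≈ 177 turns.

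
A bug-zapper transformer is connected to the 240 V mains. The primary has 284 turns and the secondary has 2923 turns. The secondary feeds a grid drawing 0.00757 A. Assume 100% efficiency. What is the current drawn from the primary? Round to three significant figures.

For an ideal transformer I_p N_p = I_s N_s, so I_p = 0.00757 × 2923/284 = 0.0779 A.

I_p ≈ 0.0779 A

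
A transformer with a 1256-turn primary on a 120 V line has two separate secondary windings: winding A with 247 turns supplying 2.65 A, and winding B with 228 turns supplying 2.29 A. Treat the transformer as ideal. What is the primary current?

I_p ≈ 0.937 A

V_A = 120 × 247/1256 = 23.599 V; V_B = 120 × 228/1256 = 21.783 V.
P_out = V_A I_A + V_B I_B = 23.599×2.65 + 21.783×2.29 = 62.537 + 49.884 = 112.42 W.
Ideal ⇒ P_in = P_out, so I_p = P_out/V_p = 112.42/120 = 0.937 A.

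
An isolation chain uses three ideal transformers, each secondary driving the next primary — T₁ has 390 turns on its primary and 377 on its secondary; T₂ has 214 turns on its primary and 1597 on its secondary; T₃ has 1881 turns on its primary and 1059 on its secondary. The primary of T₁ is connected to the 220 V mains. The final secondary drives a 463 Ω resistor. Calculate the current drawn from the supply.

After T₁: V = 220.00 × 377/390 = 212.67 V.
After T₂: V = 212.67 × 1597/214 = 1587.0 V.
After T₃: V = 1587.0 × 1059/1881 = 893.51 V.
I_load = 893.51/463 = 1.9298 A, so P_out = 893.51 × 1.9298 = 1724.3 W.
All ideal ⇒ P_in = P_out, so I_supply = 1724.3/220 = 7.84 A.

I_supply ≈ 7.84 A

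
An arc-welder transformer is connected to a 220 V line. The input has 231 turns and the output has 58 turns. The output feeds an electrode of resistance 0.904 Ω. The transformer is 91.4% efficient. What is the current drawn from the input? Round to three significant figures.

V_out = 220 × 58/231 = 55.238 V.
I_out = V_out/R = 55.238/0.904 = 61.104 A.
P_out = V_out I_out = 55.238 × 61.104 = 3375.3 W.
P_in = P_out/η = 3375.3/0.914 = 3692.9 W.
I_in = P_in/V_in = 3692.9/220 = 16.8 A.

I_in ≈ 16.8 A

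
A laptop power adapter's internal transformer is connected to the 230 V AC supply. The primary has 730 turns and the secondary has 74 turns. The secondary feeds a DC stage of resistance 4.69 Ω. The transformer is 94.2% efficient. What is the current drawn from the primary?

V_s = 230 × 74/730 = 23.315 V.
I_s = V_s/R = 23.315/4.69 = 4.9712 A.
P_out = V_s I_s = 23.315 × 4.9712 = 115.90 W.
P_in = P_out/η = 115.90/0.942 = 123.04 W.
I_p = P_in/V_p = 123.04/230 = 0.535 A.

I_p ≈ 0.535 A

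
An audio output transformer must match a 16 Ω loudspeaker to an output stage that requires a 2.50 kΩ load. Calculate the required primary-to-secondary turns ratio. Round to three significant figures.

N_p/N_s ≈ 12.5

Z_p/Z_s = (N_p/N_s)², so N_p/N_s = √(2500/16) = √156 = 12.5.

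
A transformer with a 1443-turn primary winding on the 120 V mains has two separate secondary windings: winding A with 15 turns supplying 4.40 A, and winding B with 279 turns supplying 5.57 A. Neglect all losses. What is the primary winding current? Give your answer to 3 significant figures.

V_A = 120 × 15/1443 = 1.2474 V; V_B = 120 × 279/1443 = 23.202 V.
P_out = V_A I_A + V_B I_B = 1.2474×4.40 + 23.202×5.57 = 5.4886 + 129.23 = 134.72 W.
Ideal ⇒ P_in = P_out, so I_p = P_out/V_p = 134.72/120 = 1.12 A.

I_p ≈ 1.12 A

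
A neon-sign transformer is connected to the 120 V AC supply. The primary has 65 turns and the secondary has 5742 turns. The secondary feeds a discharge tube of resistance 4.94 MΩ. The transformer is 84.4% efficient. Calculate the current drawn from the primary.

V_s = 120 × 5742/65 = 10601 V.
I_s = V_s/R = 10601/(4.94×10^6) = 0.0021459 A.
P_out = V_s I_s = 10601 × 0.0021459 = 22.748 W.
P_in = P_out/η = 22.748/0.844 = 26.952 W.
I_p = P_in/V_p = 26.952/120 = 0.225 A.

I_p ≈ 0.225 A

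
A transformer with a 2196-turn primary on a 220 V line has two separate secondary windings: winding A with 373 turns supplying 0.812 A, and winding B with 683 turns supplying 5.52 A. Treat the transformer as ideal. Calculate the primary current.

V_A = 220 × 373/2196 = 37.368 V; V_B = 220 × 683/2196 = 68.424 V.
P_out = V_A I_A + V_B I_B = 37.368×0.812 + 68.424×5.52 = 30.343 + 377.70 = 408.05 W.
Ideal ⇒ P_in = P_out, so I_p = P_out/V_p = 408.05/220 = 1.85 A.

I_p ≈ 1.85 A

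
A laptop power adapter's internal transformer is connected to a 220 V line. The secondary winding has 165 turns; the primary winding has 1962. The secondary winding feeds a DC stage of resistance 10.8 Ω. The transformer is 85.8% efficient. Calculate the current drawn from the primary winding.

I_p ≈ 0.168 A

V_s = 220 × 165/1962 = 18.502 V.
I_s = V_s/R = 18.502/10.8 = 1.7131 A.
P_out = V_s I_s = 18.502 × 1.7131 = 31.695 W.
P_in = P_out/η = 31.695/0.858 = 36.941 W.
I_p = P_in/V_p = 36.941/220 = 0.168 A.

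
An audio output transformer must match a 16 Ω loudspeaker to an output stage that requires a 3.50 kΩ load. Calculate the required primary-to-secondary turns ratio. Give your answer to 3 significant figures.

N_p/N_s ≈ 14.8

Z_p/Z_s = (N_p/N_s)², so N_p/N_s = √(3500/16) = √219 = 14.8.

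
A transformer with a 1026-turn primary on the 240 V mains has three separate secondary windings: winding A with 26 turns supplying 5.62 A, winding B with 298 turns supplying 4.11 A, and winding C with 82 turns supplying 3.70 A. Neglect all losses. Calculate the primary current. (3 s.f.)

I_p ≈ 1.63 A

V_A = 240 × 26/1026 = 6.0819 V; V_B = 240 × 298/1026 = 69.708 V; V_C = 240 × 82/1026 = 19.181 V.
P_out = V_A I_A + V_B I_B + V_C I_C = 6.0819×5.62 + 69.708×4.11 + 19.181×3.70 = 34.180 + 286.50 + 70.971 = 391.65 W.
Ideal ⇒ P_in = P_out, so I_p = P_out/V_p = 391.65/240 = 1.63 A.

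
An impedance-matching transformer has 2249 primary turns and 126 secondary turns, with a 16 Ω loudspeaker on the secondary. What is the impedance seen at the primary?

Z_p = (N_p/N_s)² × Z_s = (2249/126)² × 16 = 5100 Ω.

Z_p ≈ 5100 Ω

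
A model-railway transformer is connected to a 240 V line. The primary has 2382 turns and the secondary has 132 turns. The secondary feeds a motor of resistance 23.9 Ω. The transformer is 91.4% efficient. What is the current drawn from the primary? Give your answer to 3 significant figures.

V_s = 240 × 132/2382 = 13.300 V.
I_s = V_s/R = 13.300/23.9 = 0.55647 A.
P_out = V_s I_s = 13.300 × 0.55647 = 7.4010 W.
P_in = P_out/η = 7.4010/0.914 = 8.0973 W.
I_p = P_in/V_p = 8.0973/240 = 0.0337 A.

I_p ≈ 0.0337 A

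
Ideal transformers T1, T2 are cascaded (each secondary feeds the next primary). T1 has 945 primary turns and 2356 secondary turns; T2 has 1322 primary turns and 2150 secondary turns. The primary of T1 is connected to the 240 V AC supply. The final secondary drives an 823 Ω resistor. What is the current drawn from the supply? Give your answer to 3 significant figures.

After T1: V = 240.00 × 2356/945 = 598.35 V.
After T2: V = 598.35 × 2150/1322 = 973.11 V.
I_load = 973.11/823 = 1.1824 A, so P_out = 973.11 × 1.1824 = 1150.6 W.
All ideal ⇒ P_in = P_out, so I_supply = 1150.6/240 = 4.79 A.

I_supply ≈ 4.79 A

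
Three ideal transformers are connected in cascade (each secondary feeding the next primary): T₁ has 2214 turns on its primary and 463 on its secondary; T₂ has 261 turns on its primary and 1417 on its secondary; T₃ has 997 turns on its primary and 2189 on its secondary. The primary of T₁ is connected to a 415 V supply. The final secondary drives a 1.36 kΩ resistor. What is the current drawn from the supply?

After T₁: V = 415.00 × 463/2214 = 86.786 V.
After T₂: V = 86.786 × 1417/261 = 471.17 V.
After T₃: V = 471.17 × 2189/997 = 1034.5 V.
I_load = 1034.5/1360 = 0.76066 A, so P_out = 1034.5 × 0.76066 = 786.91 W.
All ideal ⇒ P_in = P_out, so I_supply = 786.91/415 = 1.90 A.

I_supply ≈ 1.90 A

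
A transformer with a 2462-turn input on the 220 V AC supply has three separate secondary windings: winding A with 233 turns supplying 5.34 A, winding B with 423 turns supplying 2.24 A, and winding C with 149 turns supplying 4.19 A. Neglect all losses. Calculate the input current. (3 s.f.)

I_in ≈ 1.14 A

V_A = 220 × 233/2462 = 20.820 V; V_B = 220 × 423/2462 = 37.799 V; V_C = 220 × 149/2462 = 13.314 V.
P_out = V_A I_A + V_B I_B + V_C I_C = 20.820×5.34 + 37.799×2.24 + 13.314×4.19 = 111.18 + 84.669 + 55.787 = 251.64 W.
Ideal ⇒ P_in = P_out, so I_in = P_out/V_in = 251.64/220 = 1.14 A.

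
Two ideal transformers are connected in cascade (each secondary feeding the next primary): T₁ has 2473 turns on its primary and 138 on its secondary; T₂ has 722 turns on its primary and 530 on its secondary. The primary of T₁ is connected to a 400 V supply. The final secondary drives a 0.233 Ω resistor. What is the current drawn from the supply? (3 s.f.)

Secondary of T₁: V = 400.00 × 138/2473 = 22.321 V.
Secondary of T₂: V = 22.321 × 530/722 = 16.385 V.
I_load = 16.385/0.233 = 70.323 A, so P_out = 16.385 × 70.323 = 1152.3 W.
All ideal ⇒ P_in = P_out, so I_supply = 1152.3/400 = 2.88 A.

I_supply ≈ 2.88 A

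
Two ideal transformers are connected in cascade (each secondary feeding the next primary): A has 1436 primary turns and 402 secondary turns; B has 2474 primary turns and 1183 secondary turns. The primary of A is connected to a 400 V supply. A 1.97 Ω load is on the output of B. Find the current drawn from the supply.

I_supply ≈ 3.64 A

Secondary of A: V = 400.00 × 402/1436 = 111.98 V.
Secondary of B: V = 111.98 × 1183/2474 = 53.545 V.
I_load = 53.545/1.97 = 27.180 A, so P_out = 53.545 × 27.180 = 1455.3 W.
All ideal ⇒ P_in = P_out, so I_supply = 1455.3/400 = 3.64 A.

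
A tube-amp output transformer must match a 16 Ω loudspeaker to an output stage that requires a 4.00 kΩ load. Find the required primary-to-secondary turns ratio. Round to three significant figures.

N_p/N_s ≈ 15.8

Z_p/Z_s = (N_p/N_s)², so N_p/N_s = √(4000/16) = √250 = 15.8.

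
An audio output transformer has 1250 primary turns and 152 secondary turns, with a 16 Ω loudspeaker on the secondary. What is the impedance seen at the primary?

Z_p ≈ 1080 Ω

Z_p = (N_p/N_s)² × Z_s = (1250/152)² × 16 = 1080 Ω.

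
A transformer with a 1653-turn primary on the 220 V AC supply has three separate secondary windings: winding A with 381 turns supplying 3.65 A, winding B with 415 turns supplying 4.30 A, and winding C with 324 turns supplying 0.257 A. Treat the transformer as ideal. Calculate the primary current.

I_p ≈ 1.97 A

V_A = 220 × 381/1653 = 50.708 V; V_B = 220 × 415/1653 = 55.233 V; V_C = 220 × 324/1653 = 43.122 V.
P_out = V_A I_A + V_B I_B + V_C I_C = 50.708×3.65 + 55.233×4.30 + 43.122×0.257 = 185.08 + 237.50 + 11.082 = 433.67 W.
Ideal ⇒ P_in = P_out, so I_p = P_out/V_p = 433.67/220 = 1.97 A.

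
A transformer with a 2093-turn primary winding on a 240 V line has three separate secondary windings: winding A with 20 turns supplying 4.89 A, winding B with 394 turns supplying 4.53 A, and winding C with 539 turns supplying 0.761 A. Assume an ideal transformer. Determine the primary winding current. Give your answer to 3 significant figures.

V_A = 240 × 20/2093 = 2.2934 V; V_B = 240 × 394/2093 = 45.179 V; V_C = 240 × 539/2093 = 61.806 V.
P_out = V_A I_A + V_B I_B + V_C I_C = 2.2934×4.89 + 45.179×4.53 + 61.806×0.761 = 11.215 + 204.66 + 47.034 = 262.91 W.
Ideal ⇒ P_in = P_out, so I_p = P_out/V_p = 262.91/240 = 1.10 A.

I_p ≈ 1.10 A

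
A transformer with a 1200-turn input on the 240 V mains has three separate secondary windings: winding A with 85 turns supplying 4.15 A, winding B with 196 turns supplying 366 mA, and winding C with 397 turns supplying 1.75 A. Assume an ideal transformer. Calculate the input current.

V_A = 240 × 85/1200 = 17.000 V; V_B = 240 × 196/1200 = 39.200 V; V_C = 240 × 397/1200 = 79.400 V.
P_out = V_A I_A + V_B I_B + V_C I_C = 17.000×4.15 + 39.200×0.366 + 79.400×1.75 = 70.550 + 14.347 + 138.95 = 223.85 W.
Ideal ⇒ P_in = P_out, so I_in = P_out/V_in = 223.85/240 = 0.933 A.

I_in ≈ 0.933 A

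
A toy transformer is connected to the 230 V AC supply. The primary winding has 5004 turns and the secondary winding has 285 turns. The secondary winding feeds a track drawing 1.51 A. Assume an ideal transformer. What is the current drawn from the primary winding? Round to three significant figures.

For an ideal transformer I_p N_p = I_s N_s, so I_p = 1.51 × 285/5004 = 0.0860 A.

I_p ≈ 0.0860 A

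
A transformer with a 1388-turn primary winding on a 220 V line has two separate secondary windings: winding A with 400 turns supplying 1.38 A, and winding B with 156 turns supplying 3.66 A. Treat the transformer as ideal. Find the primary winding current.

V_A = 220 × 400/1388 = 63.401 V; V_B = 220 × 156/1388 = 24.726 V.
P_out = V_A I_A + V_B I_B = 63.401×1.38 + 24.726×3.66 = 87.493 + 90.498 = 177.99 W.
Ideal ⇒ P_in = P_out, so I_p = P_out/V_p = 177.99/220 = 0.809 A.

I_p ≈ 0.809 A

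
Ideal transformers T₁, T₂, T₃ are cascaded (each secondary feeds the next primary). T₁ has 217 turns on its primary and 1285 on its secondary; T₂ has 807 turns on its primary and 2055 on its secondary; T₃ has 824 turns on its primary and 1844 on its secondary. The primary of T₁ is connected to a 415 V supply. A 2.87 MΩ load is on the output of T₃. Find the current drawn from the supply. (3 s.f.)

After T₁: V = 415.00 × 1285/217 = 2457.5 V.
After T₂: V = 2457.5 × 2055/807 = 6257.9 V.
After T₃: V = 6257.9 × 1844/824 = 14004 V.
I_load = 14004/(2.87×10^6) = 0.0048796 A, so P_out = 14004 × 0.0048796 = 68.335 W.
All ideal ⇒ P_in = P_out, so I_supply = 68.335/415 = 0.165 A.

I_supply ≈ 0.165 A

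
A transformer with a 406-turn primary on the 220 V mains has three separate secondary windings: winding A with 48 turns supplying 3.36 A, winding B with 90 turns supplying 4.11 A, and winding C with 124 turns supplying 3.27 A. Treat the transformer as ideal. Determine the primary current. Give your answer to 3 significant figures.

I_p ≈ 2.31 A

V_A = 220 × 48/406 = 26.010 V; V_B = 220 × 90/406 = 48.768 V; V_C = 220 × 124/406 = 67.192 V.
P_out = V_A I_A + V_B I_B + V_C I_C = 26.010×3.36 + 48.768×4.11 + 67.192×3.27 = 87.393 + 200.44 + 219.72 = 507.55 W.
Ideal ⇒ P_in = P_out, so I_p = P_out/V_p = 507.55/220 = 2.31 A.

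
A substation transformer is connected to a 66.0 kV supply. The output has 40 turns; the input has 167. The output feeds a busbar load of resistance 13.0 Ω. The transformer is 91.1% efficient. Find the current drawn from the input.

I_in ≈ 320 A

V_out = 66000 × 40/167 = 15808 V.
I_out = V_out/R = 15808/13.0 = 1216.0 A.
P_out = V_out I_out = 15808 × 1216.0 = 1.9223×10^7 W.
P_in = P_out/η = 1.9223×10^7/0.911 = 2.1101×10^7 W.
I_in = P_in/V_in = 2.1101×10^7/66000 = 320 A.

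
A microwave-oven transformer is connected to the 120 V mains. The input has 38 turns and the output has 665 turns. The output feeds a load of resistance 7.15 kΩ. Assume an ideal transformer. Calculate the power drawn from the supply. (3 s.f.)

V_out = V_in × N_out/N_in = 120 × 665/38 = 2100.0 V.
I_out = V_out/R = 2100.0/7150 = 0.29371 A.
I_in = I_out × N_out/N_in = 0.29371 × 665/38 = 5.1399 A.
P = V_in I_in = 120 × 5.1399 = 617 W.

P ≈ 617 W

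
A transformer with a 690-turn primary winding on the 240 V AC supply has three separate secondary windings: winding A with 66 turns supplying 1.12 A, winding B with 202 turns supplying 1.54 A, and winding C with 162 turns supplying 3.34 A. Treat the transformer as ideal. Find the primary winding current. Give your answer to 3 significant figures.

I_p ≈ 1.34 A

V_A = 240 × 66/690 = 22.957 V; V_B = 240 × 202/690 = 70.261 V; V_C = 240 × 162/690 = 56.348 V.
P_out = V_A I_A + V_B I_B + V_C I_C = 22.957×1.12 + 70.261×1.54 + 56.348×3.34 = 25.711 + 108.20 + 188.20 = 322.11 W.
Ideal ⇒ P_in = P_out, so I_p = P_out/V_p = 322.11/240 = 1.34 A.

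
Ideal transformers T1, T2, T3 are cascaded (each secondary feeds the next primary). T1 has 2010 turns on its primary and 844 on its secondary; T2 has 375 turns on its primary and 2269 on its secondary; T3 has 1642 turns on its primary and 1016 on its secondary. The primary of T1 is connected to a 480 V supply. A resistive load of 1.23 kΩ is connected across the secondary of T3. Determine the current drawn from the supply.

I_supply ≈ 0.964 A

Secondary of T1: V = 480.00 × 844/2010 = 201.55 V.
Secondary of T2: V = 201.55 × 2269/375 = 1219.5 V.
Secondary of T3: V = 1219.5 × 1016/1642 = 754.59 V.
I_load = 754.59/1230 = 0.61349 A, so P_out = 754.59 × 0.61349 = 462.93 W.
All ideal ⇒ P_in = P_out, so I_supply = 462.93/480 = 0.964 A.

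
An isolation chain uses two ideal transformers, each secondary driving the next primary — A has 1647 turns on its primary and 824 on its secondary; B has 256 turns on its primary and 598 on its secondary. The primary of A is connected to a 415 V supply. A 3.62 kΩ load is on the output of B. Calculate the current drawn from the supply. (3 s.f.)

I_supply ≈ 0.157 A

After A: V = 415.00 × 824/1647 = 207.63 V.
After B: V = 207.63 × 598/256 = 485.00 V.
I_load = 485.00/3620 = 0.13398 A, so P_out = 485.00 × 0.13398 = 64.980 W.
All ideal ⇒ P_in = P_out, so I_supply = 64.980/415 = 0.157 A.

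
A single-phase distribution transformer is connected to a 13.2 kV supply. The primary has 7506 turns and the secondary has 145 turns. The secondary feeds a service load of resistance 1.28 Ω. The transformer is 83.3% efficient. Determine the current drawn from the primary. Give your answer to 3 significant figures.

I_p ≈ 4.62 A

V_s = 13200 × 145/7506 = 255.00 V.
I_s = V_s/R = 255.00/1.28 = 199.22 A.
P_out = V_s I_s = 255.00 × 199.22 = 50799 W.
P_in = P_out/η = 50799/0.833 = 60983 W.
I_p = P_in/V_p = 60983/13200 = 4.62 A.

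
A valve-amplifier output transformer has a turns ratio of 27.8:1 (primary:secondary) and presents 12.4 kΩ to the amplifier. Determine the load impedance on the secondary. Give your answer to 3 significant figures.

Z_s = Z_p/(N_p/N_s)² = 12400/27.8² = 16.0 Ω.

Z_s ≈ 16.0 Ω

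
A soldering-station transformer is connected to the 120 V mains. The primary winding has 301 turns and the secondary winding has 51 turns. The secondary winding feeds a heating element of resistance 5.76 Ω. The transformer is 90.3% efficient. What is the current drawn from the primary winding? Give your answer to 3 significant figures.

I_p ≈ 0.662 A

V_s = 120 × 51/301 = 20.332 V.
I_s = V_s/R = 20.332/5.76 = 3.5299 A.
P_out = V_s I_s = 20.332 × 3.5299 = 71.771 W.
P_in = P_out/η = 71.771/0.903 = 79.480 W.
I_p = P_in/V_p = 79.480/120 = 0.662 A.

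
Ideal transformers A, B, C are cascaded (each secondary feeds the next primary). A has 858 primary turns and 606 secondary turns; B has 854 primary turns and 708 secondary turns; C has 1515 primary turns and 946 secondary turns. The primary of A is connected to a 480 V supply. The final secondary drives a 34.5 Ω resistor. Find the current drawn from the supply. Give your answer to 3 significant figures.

I_supply ≈ 1.86 A

After A: V = 480.00 × 606/858 = 339.02 V.
After B: V = 339.02 × 708/854 = 281.06 V.
After C: V = 281.06 × 946/1515 = 175.50 V.
I_load = 175.50/34.5 = 5.0870 A, so P_out = 175.50 × 5.0870 = 892.77 W.
All ideal ⇒ P_in = P_out, so I_supply = 892.77/480 = 1.86 A.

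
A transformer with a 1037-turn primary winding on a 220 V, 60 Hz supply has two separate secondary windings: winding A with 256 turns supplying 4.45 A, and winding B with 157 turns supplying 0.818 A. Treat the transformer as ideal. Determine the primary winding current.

I_p ≈ 1.22 A

V_A = 220 × 256/1037 = 54.311 V; V_B = 220 × 157/1037 = 33.308 V.
P_out = V_A I_A + V_B I_B = 54.311×4.45 + 33.308×0.818 = 241.68 + 27.246 = 268.93 W.
Ideal ⇒ P_in = P_out, so I_p = P_out/V_p = 268.93/220 = 1.22 A.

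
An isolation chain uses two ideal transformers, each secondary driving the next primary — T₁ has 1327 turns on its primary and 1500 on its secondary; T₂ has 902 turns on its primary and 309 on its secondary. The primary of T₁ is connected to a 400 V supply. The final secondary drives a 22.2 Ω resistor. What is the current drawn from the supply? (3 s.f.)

I_supply ≈ 2.70 A

Secondary of T₁: V = 400.00 × 1500/1327 = 452.15 V.
Secondary of T₂: V = 452.15 × 309/902 = 154.89 V.
I_load = 154.89/22.2 = 6.9772 A, so P_out = 154.89 × 6.9772 = 1080.7 W.
All ideal ⇒ P_in = P_out, so I_supply = 1080.7/400 = 2.70 A.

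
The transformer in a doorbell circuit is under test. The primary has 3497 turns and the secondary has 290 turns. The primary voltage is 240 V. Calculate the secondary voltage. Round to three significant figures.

V_s/V_p = N_s/N_p, so V_s = 240 × 290/3497 = 19.9 V.

V_s ≈ 19.9 V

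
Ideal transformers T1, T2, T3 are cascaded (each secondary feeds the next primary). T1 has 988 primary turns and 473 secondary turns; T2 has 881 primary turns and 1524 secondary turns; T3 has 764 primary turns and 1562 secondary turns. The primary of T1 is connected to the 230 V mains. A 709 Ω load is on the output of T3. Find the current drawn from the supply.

I_supply ≈ 0.930 A

After T1: V = 230.00 × 473/988 = 110.11 V.
After T2: V = 110.11 × 1524/881 = 190.48 V.
After T3: V = 190.48 × 1562/764 = 389.43 V.
I_load = 389.43/709 = 0.54927 A, so P_out = 389.43 × 0.54927 = 213.90 W.
All ideal ⇒ P_in = P_out, so I_supply = 213.90/230 = 0.930 A.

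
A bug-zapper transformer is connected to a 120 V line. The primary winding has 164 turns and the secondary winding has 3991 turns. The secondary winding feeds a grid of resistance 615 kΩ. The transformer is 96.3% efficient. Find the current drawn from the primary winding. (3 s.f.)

V_s = 120 × 3991/164 = 2920.2 V.
I_s = V_s/R = 2920.2/615000 = 0.0047484 A.
P_out = V_s I_s = 2920.2 × 0.0047484 = 13.866 W.
P_in = P_out/η = 13.866/0.963 = 14.399 W.
I_p = P_in/V_p = 14.399/120 = 0.120 A.

I_p ≈ 0.120 A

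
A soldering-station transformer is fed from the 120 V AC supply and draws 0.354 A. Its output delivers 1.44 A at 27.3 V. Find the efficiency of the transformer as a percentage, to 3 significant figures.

P_in = 120 × 0.354 = 42.4800 W.
P_out = 27.3 × 1.44 = 39.3120 W.
η = P_out/P_in = 39.3120/42.4800 = 0.925.

η ≈ 92.5%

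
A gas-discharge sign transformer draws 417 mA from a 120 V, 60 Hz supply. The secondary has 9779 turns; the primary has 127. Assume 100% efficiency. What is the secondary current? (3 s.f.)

I_s ≈ 0.00542 A

I_s/I_p = N_p/N_s, so I_s = 0.417 × 127/9779 = 0.00542 A.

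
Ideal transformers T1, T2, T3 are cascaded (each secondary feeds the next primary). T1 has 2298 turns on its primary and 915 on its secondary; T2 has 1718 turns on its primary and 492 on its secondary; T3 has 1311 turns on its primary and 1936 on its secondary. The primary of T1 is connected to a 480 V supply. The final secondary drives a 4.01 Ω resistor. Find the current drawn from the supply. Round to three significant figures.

I_supply ≈ 3.39 A

After T1: V = 480.00 × 915/2298 = 191.12 V.
After T2: V = 191.12 × 492/1718 = 54.734 V.
After T3: V = 54.734 × 1936/1311 = 80.827 V.
I_load = 80.827/4.01 = 20.156 A, so P_out = 80.827 × 20.156 = 1629.2 W.
All ideal ⇒ P_in = P_out, so I_supply = 1629.2/480 = 3.39 A.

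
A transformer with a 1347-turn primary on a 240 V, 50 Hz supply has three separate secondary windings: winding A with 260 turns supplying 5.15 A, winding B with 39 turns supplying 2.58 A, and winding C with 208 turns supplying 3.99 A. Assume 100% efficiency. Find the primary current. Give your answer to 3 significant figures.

V_A = 240 × 260/1347 = 46.325 V; V_B = 240 × 39/1347 = 6.9488 V; V_C = 240 × 208/1347 = 37.060 V.
P_out = V_A I_A + V_B I_B + V_C I_C = 46.325×5.15 + 6.9488×2.58 + 37.060×3.99 = 238.57 + 17.928 + 147.87 = 404.37 W.
Ideal ⇒ P_in = P_out, so I_p = P_out/V_p = 404.37/240 = 1.68 A.

I_p ≈ 1.68 A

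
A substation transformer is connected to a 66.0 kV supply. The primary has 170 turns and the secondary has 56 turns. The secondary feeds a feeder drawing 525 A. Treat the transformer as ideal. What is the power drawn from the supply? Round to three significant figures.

I_p = I_s × N_s/N_p = 525 × 56/170 = 172.94 A.
P = V_p I_p = 66000 × 172.94 = 1.14×10^7 W.

P ≈ 1.14×10^7 W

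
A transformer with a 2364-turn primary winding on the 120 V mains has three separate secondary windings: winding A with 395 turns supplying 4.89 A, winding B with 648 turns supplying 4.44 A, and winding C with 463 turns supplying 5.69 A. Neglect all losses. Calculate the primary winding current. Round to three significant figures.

I_p ≈ 3.15 A

V_A = 120 × 395/2364 = 20.051 V; V_B = 120 × 648/2364 = 32.893 V; V_C = 120 × 463/2364 = 23.503 V.
P_out = V_A I_A + V_B I_B + V_C I_C = 20.051×4.89 + 32.893×4.44 + 23.503×5.69 = 98.048 + 146.05 + 133.73 = 377.82 W.
Ideal ⇒ P_in = P_out, so I_p = P_out/V_p = 377.82/120 = 3.15 A.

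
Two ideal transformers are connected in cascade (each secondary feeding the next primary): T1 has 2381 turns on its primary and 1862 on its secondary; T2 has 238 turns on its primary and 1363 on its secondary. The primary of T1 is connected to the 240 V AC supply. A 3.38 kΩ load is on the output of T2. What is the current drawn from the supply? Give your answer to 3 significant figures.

After T1: V = 240.00 × 1862/2381 = 187.69 V.
After T2: V = 187.69 × 1363/238 = 1074.9 V.
I_load = 1074.9/3380 = 0.31800 A, so P_out = 1074.9 × 0.31800 = 341.81 W.
All ideal ⇒ P_in = P_out, so I_supply = 341.81/240 = 1.42 A.

I_supply ≈ 1.42 A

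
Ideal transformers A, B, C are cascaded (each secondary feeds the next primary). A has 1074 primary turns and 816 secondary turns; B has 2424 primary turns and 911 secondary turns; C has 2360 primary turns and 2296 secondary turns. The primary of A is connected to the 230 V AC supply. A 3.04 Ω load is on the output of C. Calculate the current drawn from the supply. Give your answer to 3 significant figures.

I_supply ≈ 5.84 A

Secondary of A: V = 230.00 × 816/1074 = 174.75 V.
Secondary of B: V = 174.75 × 911/2424 = 65.675 V.
Secondary of C: V = 65.675 × 2296/2360 = 63.894 V.
I_load = 63.894/3.04 = 21.018 A, so P_out = 63.894 × 21.018 = 1342.9 W.
All ideal ⇒ P_in = P_out, so I_supply = 1342.9/230 = 5.84 A.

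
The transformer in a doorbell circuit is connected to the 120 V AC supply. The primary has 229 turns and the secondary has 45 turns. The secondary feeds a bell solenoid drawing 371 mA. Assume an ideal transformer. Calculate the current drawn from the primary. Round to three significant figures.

I_p ≈ 0.0729 A

For an ideal transformer I_p N_p = I_s N_s, so I_p = 0.371 × 45/229 = 0.0729 A.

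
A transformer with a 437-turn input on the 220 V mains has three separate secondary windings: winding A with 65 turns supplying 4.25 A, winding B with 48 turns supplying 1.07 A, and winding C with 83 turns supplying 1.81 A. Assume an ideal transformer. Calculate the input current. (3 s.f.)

V_A = 220 × 65/437 = 32.723 V; V_B = 220 × 48/437 = 24.165 V; V_C = 220 × 83/437 = 41.785 V.
P_out = V_A I_A + V_B I_B + V_C I_C = 32.723×4.25 + 24.165×1.07 + 41.785×1.81 = 139.07 + 25.856 + 75.631 = 240.56 W.
Ideal ⇒ P_in = P_out, so I_in = P_out/V_in = 240.56/220 = 1.09 A.

I_in ≈ 1.09 A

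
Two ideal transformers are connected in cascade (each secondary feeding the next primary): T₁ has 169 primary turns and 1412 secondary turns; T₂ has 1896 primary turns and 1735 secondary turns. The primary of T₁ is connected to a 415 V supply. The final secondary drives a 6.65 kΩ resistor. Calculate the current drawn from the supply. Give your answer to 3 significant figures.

I_supply ≈ 3.65 A

After T₁: V = 415.00 × 1412/169 = 3467.3 V.
After T₂: V = 3467.3 × 1735/1896 = 3172.9 V.
I_load = 3172.9/6650 = 0.47713 A, so P_out = 3172.9 × 0.47713 = 1513.9 W.
All ideal ⇒ P_in = P_out, so I_supply = 1513.9/415 = 3.65 A.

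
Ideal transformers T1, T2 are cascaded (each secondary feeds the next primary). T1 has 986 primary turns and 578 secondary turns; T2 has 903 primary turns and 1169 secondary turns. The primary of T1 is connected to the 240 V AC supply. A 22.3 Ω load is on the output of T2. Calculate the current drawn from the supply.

I_supply ≈ 6.20 A

Secondary of T1: V = 240.00 × 578/986 = 140.69 V.
Secondary of T2: V = 140.69 × 1169/903 = 182.13 V.
I_load = 182.13/22.3 = 8.1674 A, so P_out = 182.13 × 8.1674 = 1487.6 W.
All ideal ⇒ P_in = P_out, so I_supply = 1487.6/240 = 6.20 A.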